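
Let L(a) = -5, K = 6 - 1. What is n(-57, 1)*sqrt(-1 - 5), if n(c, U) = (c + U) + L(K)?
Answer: -61*I*sqrt(6) ≈ -149.42*I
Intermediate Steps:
K = 5
n(c, U) = -5 + U + c (n(c, U) = (c + U) - 5 = (U + c) - 5 = -5 + U + c)
n(-57, 1)*sqrt(-1 - 5) = (-5 + 1 - 57)*sqrt(-1 - 5) = -61*I*sqrt(6)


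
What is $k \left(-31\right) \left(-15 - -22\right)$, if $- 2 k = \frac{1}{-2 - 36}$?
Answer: $- \frac{217}{76} \approx -2.8553$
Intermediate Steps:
$k = \frac{1}{76}$ ($k = - \frac{1}{2 \left(-2 - 36\right)} = - \frac{1}{2 \left(-38\right)} = \left(- \frac{1}{2}\right) \left(- \frac{1}{38}\right) = \frac{1}{76} \approx 0.013158$)
$k \left(-31\right) \left(-15 - -22\right) = \frac{1}{76} \left(-31\right) \left(-15 - -22\right) = - \frac{31 \left(-15 + 22\right)}{76} = \left(- \frac{31}{76}\right) 7 = - \frac{217}{76}$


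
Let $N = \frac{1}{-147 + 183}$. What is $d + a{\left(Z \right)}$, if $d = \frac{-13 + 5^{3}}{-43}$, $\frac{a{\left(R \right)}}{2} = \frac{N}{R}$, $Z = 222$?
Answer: $- \frac{447509}{171828} \approx -2.6044$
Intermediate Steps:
$N = \frac{1}{36} \approx 0.027778$
$a{\left(R \right)} = \frac{1}{18 R}$ ($a{\left(R \right)} = 2 \frac{1}{36 R} = \frac{1}{18 R}$)
$d = - \frac{112}{43}$ ($d = \left(-13 + 125\right) \left(- \frac{1}{43}\right) = 112 \left(- \frac{1}{43}\right) = - \frac{112}{43} \approx -2.6047$)
$d + a{\left(Z \right)} = - \frac{112}{43} + \frac{1}{18 \cdot 222} = - \frac{112}{43} + \frac{1}{18} \cdot \frac{1}{222} = - \frac{112}{43} + \frac{1}{3996} = - \frac{447509}{171828}$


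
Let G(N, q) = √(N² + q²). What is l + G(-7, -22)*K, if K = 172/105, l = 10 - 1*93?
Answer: -83 + 172*√533/105 ≈ -45.182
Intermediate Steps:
l = -83 (l = 10 - 93 = -83)
K = 172/105 (K = 172*(1/105) = 172/105 ≈ 1.6381)
l + G(-7, -22)*K = -83 + √((-7)² + (-22)²)*(172/105) = -83 + √(49 + 484)*(172/105) = -83 + √533*(172/105) = -83 + 172*√533/105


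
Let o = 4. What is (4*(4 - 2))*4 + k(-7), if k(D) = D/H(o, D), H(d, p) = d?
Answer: 121/4 ≈ 30.250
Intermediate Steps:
k(D) = D/4
(4*(4 - 2))*4 + k(-7) = (4*(4 - 2))*4 + (¼)*(-7) = (4*2)*4 - 7/4 = 8*4 - 7/4 = 32 - 7/4 = 121/4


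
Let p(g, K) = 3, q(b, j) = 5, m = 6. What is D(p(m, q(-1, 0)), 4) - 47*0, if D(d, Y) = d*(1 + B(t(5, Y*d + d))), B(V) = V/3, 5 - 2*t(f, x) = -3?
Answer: 7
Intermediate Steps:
t(f, x) = 4 (t(f, x) = 5/2 - ½*(-3) = 5/2 + 3/2 = 4)
B(V) = V/3 (B(V) = V*(⅓) = V/3)
D(d, Y) = 7*d/3 (D(d, Y) = d*(1 + (⅓)*4) = d*(1 + 4/3) = d*(7/3) = 7*d/3)
D(p(m, q(-1, 0)), 4) - 47*0 = (7/3)*3 - 47*0 = 7 + 0 = 7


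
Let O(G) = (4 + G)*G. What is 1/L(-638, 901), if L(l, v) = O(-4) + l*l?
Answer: 1/407044 ≈ 2.4567e-6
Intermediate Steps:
O(G) = G*(4 + G)
L(l, v) = l² (L(l, v) = -4*(4 - 4) + l*l = -4*0 + l² = 0 + l² = l²)
1/L(-638, 901) = 1/((-638)²) = 1/407044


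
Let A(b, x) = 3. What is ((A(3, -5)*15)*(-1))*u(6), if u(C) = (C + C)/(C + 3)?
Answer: -60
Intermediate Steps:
u(C) = 2*C/(3 + C) (u(C) = (2*C)/(3 + C) = 2*C/(3 + C))
((A(3, -5)*15)*(-1))*u(6) = ((3*15)*(-1))*(2*6/(3 + 6)) = (45*(-1))*(2*6/9) = -90*6/9 = -45*4/3 = -60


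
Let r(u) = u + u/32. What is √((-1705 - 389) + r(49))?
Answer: I*√130782/8 ≈ 45.205*I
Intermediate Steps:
r(u) = 33*u/32 (r(u) = u + u*(1/32) = u + u/32 = 33*u/32)
√((-1705 - 389) + r(49)) = √((-1705 - 389) + (33/32)*49) = √(-2094 + 1617/32) = √(-65391/32) = I*√130782/8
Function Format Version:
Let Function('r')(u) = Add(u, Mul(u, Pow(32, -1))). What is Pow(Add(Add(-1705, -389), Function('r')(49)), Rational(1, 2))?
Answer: Mul(Rational(1, 8), I, Pow(130782, Rational(1, 2))) ≈ Mul(45.205, I)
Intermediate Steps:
Function('r')(u) = Mul(Rational(33, 32), u) (Function('r')(u) = Add(u, Mul(u, Rational(1, 32))) = Add(u, Mul(Rational(1, 32), u)) = Mul(Rational(33, 32), u))
Pow(Add(Add(-1705, -389), Function('r')(49)), Rational(1, 2)) = Pow(Add(Add(-1705, -389), Mul(Rational(33, 32), 49)), Rational(1, 2)) = Pow(Add(-2094, Rational(1617, 32)), Rational(1, 2)) = Pow(Rational(-65391, 32), Rational(1, 2)) = Mul(Rational(1, 8), I, Pow(130782, Rational(1, 2)))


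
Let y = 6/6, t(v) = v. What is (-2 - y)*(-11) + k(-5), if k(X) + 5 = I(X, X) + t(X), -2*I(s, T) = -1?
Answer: 47/2 ≈ 23.500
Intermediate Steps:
I(s, T) = 1/2 (I(s, T) = -1/2*(-1) = 1/2)
k(X) = -9/2 + X (k(X) = -5 + (1/2 + X) = -9/2 + X)
y = 1 (y = 6*(1/6) = 1)
(-2 - y)*(-11) + k(-5) = (-2 - 1*1)*(-11) + (-9/2 - 5) = (-2 - 1)*(-11) - 19/2 = -3*(-11) - 19/2 = 33 - 19/2 = 47/2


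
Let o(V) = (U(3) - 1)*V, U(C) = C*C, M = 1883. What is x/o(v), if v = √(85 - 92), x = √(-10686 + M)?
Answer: √61621/56 ≈ 4.4328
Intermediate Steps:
U(C) = C²
x = I*√8803 (x = √(-10686 + 1883) = √(-8803) = I*√8803 ≈ 93.824*I)
v = I*√7 (v = √(-7) = I*√7 ≈ 2.6458*I)
o(V) = 8*V (o(V) = (3² - 1)*V = (9 - 1)*V = 8*V)
x/o(v) = (I*√8803)/((8*(I*√7))) = (I*√8803)/((8*I*√7)) = (I*√8803)*(-I*√7/56) = √61621/56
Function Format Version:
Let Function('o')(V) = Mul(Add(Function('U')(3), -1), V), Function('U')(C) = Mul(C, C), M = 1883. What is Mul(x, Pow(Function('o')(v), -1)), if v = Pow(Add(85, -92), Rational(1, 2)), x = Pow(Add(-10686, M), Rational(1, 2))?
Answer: Mul(Rational(1, 56), Pow(61621, Rational(1, 2))) ≈ 4.4328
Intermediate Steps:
Function('U')(C) = Pow(C, 2)
x = Mul(I, Pow(8803, Rational(1, 2))) (x = Pow(Add(-10686, 1883), Rational(1, 2)) = Pow(-8803, Rational(1, 2)) = Mul(I, Pow(8803, Rational(1, 2))) ≈ Mul(93.824, I))
v = Mul(I, Pow(7, Rational(1, 2))) (v = Pow(-7, Rational(1, 2)) = Mul(I, Pow(7, Rational(1, 2))) ≈ Mul(2.6458, I))
Function('o')(V) = Mul(8, V) (Function('o')(V) = Mul(Add(Pow(3, 2), -1), V) = Mul(Add(9, -1), V) = Mul(8, V))
Mul(x, Pow(Function('o')(v), -1)) = Mul(Mul(I, Pow(8803, Rational(1, 2))), Pow(Mul(8, Mul(I, Pow(7, Rational(1, 2)))), -1)) = Mul(Mul(I, Pow(8803, Rational(1, 2))), Pow(Mul(8, I, Pow(7, Rational(1, 2))), -1)) = Mul(Mul(I, Pow(8803, Rational(1, 2))), Mul(Rational(-1, 56), I, Pow(7, Rational(1, 2)))) = Mul(Rational(1, 56), Pow(61621, Rational(1, 2)))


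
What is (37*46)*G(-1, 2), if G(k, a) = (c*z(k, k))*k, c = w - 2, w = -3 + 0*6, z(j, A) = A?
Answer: -8510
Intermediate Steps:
w = -3 (w = -3 + 0 = -3)
c = -5 (c = -3 - 2 = -5)
G(k, a) = -5*k**2 (G(k, a) = (-5*k)*k = -5*k**2)
(37*46)*G(-1, 2) = (37*46)*(-5*(-1)**2) = 1702*(-5*1) = 1702*(-5) = -8510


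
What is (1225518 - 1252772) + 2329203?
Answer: 2301949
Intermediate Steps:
(1225518 - 1252772) + 2329203 = -27254 + 2329203 = 2301949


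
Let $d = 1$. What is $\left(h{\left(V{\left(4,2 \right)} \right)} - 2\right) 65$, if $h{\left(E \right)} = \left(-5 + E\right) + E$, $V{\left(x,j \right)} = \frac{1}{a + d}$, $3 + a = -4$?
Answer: $- \frac{1430}{3} \approx -476.67$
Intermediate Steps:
$a = -7$ ($a = -3 - 4 = -7$)
$V{\left(x,j \right)} = - \frac{1}{6}$ ($V{\left(x,j \right)} = \frac{1}{-7 + 1} = \frac{1}{-6} = - \frac{1}{6}$)
$h{\left(E \right)} = -5 + 2 E$
$\left(h{\left(V{\left(4,2 \right)} \right)} - 2\right) 65 = \left(\left(-5 + 2 \left(- \frac{1}{6}\right)\right) - 2\right) 65 = \left(\left(-5 - \frac{1}{3}\right) - 2\right) 65 = \left(- \frac{16}{3} - 2\right) 65 = \left(- \frac{22}{3}\right) 65 = - \frac{1430}{3}$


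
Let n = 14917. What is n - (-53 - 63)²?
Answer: 1461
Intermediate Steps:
n - (-53 - 63)² = 14917 - (-53 - 63)² = 14917 - 1*(-116)² = 14917 - 1*13456 = 14917 - 13456 = 1461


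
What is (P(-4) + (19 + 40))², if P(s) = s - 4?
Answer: 2601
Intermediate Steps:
P(s) = -4 + s
(P(-4) + (19 + 40))² = ((-4 - 4) + (19 + 40))² = (-8 + 59)² = 51² = 2601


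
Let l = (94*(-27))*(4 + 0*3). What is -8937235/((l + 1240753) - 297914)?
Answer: -8937235/932687 ≈ -9.5822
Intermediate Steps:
l = -10152 (l = -2538*(4 + 0) = -2538*4 = -10152)
-8937235/((l + 1240753) - 297914) = -8937235/((-10152 + 1240753) - 297914) = -8937235/(1230601 - 297914) = -8937235/932687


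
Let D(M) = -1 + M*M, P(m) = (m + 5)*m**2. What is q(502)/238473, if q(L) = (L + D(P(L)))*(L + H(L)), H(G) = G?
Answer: 5463151514180291380/79491 ≈ 6.8727e+13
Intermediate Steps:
P(m) = m**2*(5 + m) (P(m) = (5 + m)*m**2 = m**2*(5 + m))
D(M) = -1 + M**2
q(L) = 2*L*(-1 + L + L**4*(5 + L)**2) (q(L) = (L + (-1 + (L**2*(5 + L))**2))*(L + L) = (L + (-1 + L**4*(5 + L)**2))*(2*L) = (-1 + L + L**4*(5 + L)**2)*(2*L) = 2*L*(-1 + L + L**4*(5 + L)**2))
q(502)/238473 = (2*502*(-1 + 502 + 502**4*(5 + 502)**2))/238473 = (2*502*(-1 + 502 + 63506016016*507**2))*(1/238473) = (2*502*(-1 + 502 + 63506016016*257049))*(1/238473) = (2*502*(-1 + 502 + 16324157910896784))*(1/238473) = (2*502*16324157910897285)*(1/238473) = 16389454542540874140*(1/238473) = 5463151514180291380/79491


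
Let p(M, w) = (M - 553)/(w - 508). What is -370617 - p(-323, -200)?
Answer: -21866476/59 ≈ -3.7062e+5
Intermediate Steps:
p(M, w) = (-553 + M)/(-508 + w)
-370617 - p(-323, -200) = -370617 - (-553 - 323)/(-508 - 200) = -370617 - (-876)/(-708) = -370617 - (-1)*(-876)/708 = -370617 - 1*73/59 = -370617 - 73/59 = -21866476/59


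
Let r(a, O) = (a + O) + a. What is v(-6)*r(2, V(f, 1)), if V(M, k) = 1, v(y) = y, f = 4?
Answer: -30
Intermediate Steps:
r(a, O) = O + 2*a (r(a, O) = (O + a) + a = O + 2*a)
v(-6)*r(2, V(f, 1)) = -6*(1 + 2*2) = -6*(1 + 4) = -6*5 = -30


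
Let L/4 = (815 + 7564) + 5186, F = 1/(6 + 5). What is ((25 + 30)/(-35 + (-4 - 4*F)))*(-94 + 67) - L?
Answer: -23478245/433 ≈ -54222.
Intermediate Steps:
F = 1/11 ≈ 0.090909
L = 54260 (L = 4*((815 + 7564) + 5186) = 4*(8379 + 5186) = 4*13565 = 54260)
((25 + 30)/(-35 + (-4 - 4*F)))*(-94 + 67) - L = ((25 + 30)/(-35 + (-4 - 4*1/11)))*(-94 + 67) - 1*54260 = (55/(-35 + (-4 - 4/11)))*(-27) - 54260 = (55/(-35 - 48/11))*(-27) - 54260 = (55/(-433/11))*(-27) - 54260 = (55*(-11/433))*(-27) - 54260 = -605/433*(-27) - 54260 = 16335/433 - 54260 = -23478245/433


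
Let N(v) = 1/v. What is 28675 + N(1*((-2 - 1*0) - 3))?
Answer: 143374/5 ≈ 28675.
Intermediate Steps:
28675 + N(1*((-2 - 1*0) - 3)) = 28675 + 1/(1*((-2 - 1*0) - 3)) = 28675 + 1/(1*((-2 + 0) - 3)) = 28675 + 1/(1*(-2 - 3)) = 28675 + 1/(1*(-5)) = 28675 + 1/(-5) = 28675 - 1/5 = 143374/5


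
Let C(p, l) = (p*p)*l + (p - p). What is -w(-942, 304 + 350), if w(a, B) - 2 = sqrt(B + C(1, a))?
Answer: -2 - 12*I*sqrt(2) ≈ -2.0 - 16.971*I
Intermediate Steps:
C(p, l) = l*p**2 (C(p, l) = p**2*l + 0 = l*p**2 + 0 = l*p**2)
w(a, B) = 2 + sqrt(B + a) (w(a, B) = 2 + sqrt(B + a*1**2) = 2 + sqrt(B + a*1) = 2 + sqrt(B + a))
-w(-942, 304 + 350) = -(2 + sqrt((304 + 350) - 942)) = -(2 + sqrt(654 - 942)) = -(2 + sqrt(-288)) = -(2 + 12*I*sqrt(2)) = -2 - 12*I*sqrt(2)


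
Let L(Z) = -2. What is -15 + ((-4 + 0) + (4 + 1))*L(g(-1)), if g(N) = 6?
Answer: -17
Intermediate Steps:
-15 + ((-4 + 0) + (4 + 1))*L(g(-1)) = -15 + ((-4 + 0) + (4 + 1))*(-2) = -15 + (-4 + 5)*(-2) = -15 + 1*(-2) = -15 - 2 = -17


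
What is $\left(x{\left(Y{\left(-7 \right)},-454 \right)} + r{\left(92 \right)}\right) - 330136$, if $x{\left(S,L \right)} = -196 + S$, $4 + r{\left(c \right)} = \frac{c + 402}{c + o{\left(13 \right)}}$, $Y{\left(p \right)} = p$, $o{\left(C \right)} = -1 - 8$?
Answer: $- \frac{27417975}{83} \approx -3.3034 \cdot 10^{5}$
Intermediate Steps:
$o{\left(C \right)} = -9$
$r{\left(c \right)} = -4 + \frac{402 + c}{-9 + c}$ ($r{\left(c \right)} = -4 + \frac{c + 402}{c - 9} = -4 + \frac{402 + c}{-9 + c}$)
$\left(x{\left(Y{\left(-7 \right)},-454 \right)} + r{\left(92 \right)}\right) - 330136 = \left(\left(-196 - 7\right) + \frac{3 \left(146 - 92\right)}{-9 + 92}\right) - 330136 = \left(-203 + \frac{3 \left(146 - 92\right)}{83}\right) - 330136 = \left(-203 + 3 \cdot \frac{1}{83} \cdot 54\right) - 330136 = \left(-203 + \frac{162}{83}\right) - 330136 = - \frac{16687}{83} - 330136 = - \frac{27417975}{83}$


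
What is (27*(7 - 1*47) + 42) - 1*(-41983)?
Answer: 40945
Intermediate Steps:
(27*(7 - 1*47) + 42) - 1*(-41983) = (27*(7 - 47) + 42) + 41983 = (27*(-40) + 42) + 41983 = (-1080 + 42) + 41983 = -1038 + 41983 = 40945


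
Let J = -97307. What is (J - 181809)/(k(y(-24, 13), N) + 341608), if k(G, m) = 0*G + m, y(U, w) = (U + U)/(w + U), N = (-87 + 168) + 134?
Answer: -279116/341823 ≈ -0.81655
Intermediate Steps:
N = 215 (N = 81 + 134 = 215)
y(U, w) = 2*U/(U + w) (y(U, w) = (2*U)/(U + w) = 2*U/(U + w))
k(G, m) = m (k(G, m) = 0 + m = m)
(J - 181809)/(k(y(-24, 13), N) + 341608) = (-97307 - 181809)/(215 + 341608) = -279116/341823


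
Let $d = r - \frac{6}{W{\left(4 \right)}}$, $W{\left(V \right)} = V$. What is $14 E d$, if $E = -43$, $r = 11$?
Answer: $-5719$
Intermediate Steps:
$d = \frac{19}{2}$ ($d = 11 - \frac{6}{4} = 11 - 6 \cdot \frac{1}{4} = 11 - \frac{3}{2} = \frac{19}{2} \approx 9.5$)
$14 E d = 14 \left(-43\right) \frac{19}{2} = \left(-602\right) \frac{19}{2} = -5719$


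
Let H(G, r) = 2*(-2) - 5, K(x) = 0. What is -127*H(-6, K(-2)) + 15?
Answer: 1158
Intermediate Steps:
H(G, r) = -9 (H(G, r) = -4 - 5 = -9)
-127*H(-6, K(-2)) + 15 = -127*(-9) + 15 = 1143 + 15 = 1158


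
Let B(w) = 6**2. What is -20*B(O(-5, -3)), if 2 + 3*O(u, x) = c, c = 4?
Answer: -720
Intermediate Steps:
O(u, x) = 2/3 (O(u, x) = -2/3 + (1/3)*4 = -2/3 + 4/3 = 2/3)
B(w) = 36
-20*B(O(-5, -3)) = -20*36 = -720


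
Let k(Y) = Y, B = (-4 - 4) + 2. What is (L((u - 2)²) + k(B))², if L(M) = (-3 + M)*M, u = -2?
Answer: 40804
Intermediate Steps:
B = -6 (B = -8 + 2 = -6)
L(M) = M*(-3 + M)
(L((u - 2)²) + k(B))² = ((-2 - 2)²*(-3 + (-2 - 2)²) - 6)² = ((-4)²*(-3 + (-4)²) - 6)² = (16*(-3 + 16) - 6)² = (16*13 - 6)² = (208 - 6)² = 202² = 40804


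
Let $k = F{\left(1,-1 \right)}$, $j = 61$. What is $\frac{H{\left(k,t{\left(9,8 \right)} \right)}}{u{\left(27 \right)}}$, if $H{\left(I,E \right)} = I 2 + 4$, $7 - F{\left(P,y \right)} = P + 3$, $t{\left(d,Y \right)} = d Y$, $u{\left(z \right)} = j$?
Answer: $\frac{10}{61} \approx 0.16393$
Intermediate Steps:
$u{\left(z \right)} = 61$
$t{\left(d,Y \right)} = Y d$
$F{\left(P,y \right)} = 4 - P$ ($F{\left(P,y \right)} = 7 - \left(P + 3\right) = 7 - \left(3 + P\right) = 4 - P$)
$k = 3$ ($k = 4 - 1 = 3$)
$H{\left(I,E \right)} = 4 + 2 I$ ($H{\left(I,E \right)} = 2 I + 4 = 4 + 2 I$)
$\frac{H{\left(k,t{\left(9,8 \right)} \right)}}{u{\left(27 \right)}} = \frac{4 + 2 \cdot 3}{61} = \left(4 + 6\right) \frac{1}{61} = 10 \cdot \frac{1}{61} = \frac{10}{61}$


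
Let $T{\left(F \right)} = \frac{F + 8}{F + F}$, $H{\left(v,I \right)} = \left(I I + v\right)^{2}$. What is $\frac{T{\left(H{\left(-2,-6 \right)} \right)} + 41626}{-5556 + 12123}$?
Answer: $\frac{24060119}{3795726} \approx 6.3387$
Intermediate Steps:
$H{\left(v,I \right)} = \left(v + I^{2}\right)^{2}$ ($H{\left(v,I \right)} = \left(I^{2} + v\right)^{2} = \left(v + I^{2}\right)^{2}$)
$T{\left(F \right)} = \frac{8 + F}{2 F}$
$\frac{T{\left(H{\left(-2,-6 \right)} \right)} + 41626}{-5556 + 12123} = \frac{\frac{8 + \left(-2 + \left(-6\right)^{2}\right)^{2}}{2 \left(-2 + \left(-6\right)^{2}\right)^{2}} + 41626}{-5556 + 12123} = \frac{\frac{8 + \left(-2 + 36\right)^{2}}{2 \left(-2 + 36\right)^{2}} + 41626}{6567} = \left(\frac{8 + 34^{2}}{2 \cdot 34^{2}} + 41626\right) \frac{1}{6567} = \left(\frac{8 + 1156}{2 \cdot 1156} + 41626\right) \frac{1}{6567} = \left(\frac{1}{2} \cdot \frac{1}{1156} \cdot 1164 + 41626\right) \frac{1}{6567} = \left(\frac{291}{578} + 41626\right) \frac{1}{6567} = \frac{24060119}{578} \cdot \frac{1}{6567} = \frac{24060119}{3795726}$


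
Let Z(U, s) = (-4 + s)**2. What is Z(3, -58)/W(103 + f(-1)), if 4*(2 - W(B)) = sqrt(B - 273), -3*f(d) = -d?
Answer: 369024/703 + 15376*I*sqrt(1533)/703 ≈ 524.93 + 856.37*I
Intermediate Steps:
f(d) = d/3 (f(d) = -(-1)*d/3 = d/3)
W(B) = 2 - sqrt(-273 + B)/4 (W(B) = 2 - sqrt(B - 273)/4 = 2 - sqrt(-273 + B)/4)
Z(3, -58)/W(103 + f(-1)) = (-4 - 58)**2/(2 - sqrt(-273 + (103 + (1/3)*(-1)))/4) = (-62)**2/(2 - sqrt(-273 + (103 - 1/3))/4) = 3844/(2 - sqrt(-273 + 308/3)/4) = 3844/(2 - I*sqrt(1533)/12)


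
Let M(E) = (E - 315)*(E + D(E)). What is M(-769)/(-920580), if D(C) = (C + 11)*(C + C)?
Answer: 21048299/15343 ≈ 1371.8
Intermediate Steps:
D(C) = 2*C*(11 + C) (D(C) = (11 + C)*(2*C) = 2*C*(11 + C))
M(E) = (-315 + E)*(E + 2*E*(11 + E)) (M(E) = (E - 315)*(E + 2*E*(11 + E)) = (-315 + E)*(E + 2*E*(11 + E)))
M(-769)/(-920580) = -769*(-7245 - 607*(-769) + 2*(-769)²)/(-920580) = -769*(-7245 + 466783 + 2*591361)*(-1/920580) = -769*(-7245 + 466783 + 1182722)*(-1/920580) = -769*1642260*(-1/920580) = -1262897940*(-1/920580) = 21048299/15343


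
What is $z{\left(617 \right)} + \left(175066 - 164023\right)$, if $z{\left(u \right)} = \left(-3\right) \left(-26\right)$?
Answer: $11121$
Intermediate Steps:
$z{\left(u \right)} = 78$
$z{\left(617 \right)} + \left(175066 - 164023\right) = 78 + \left(175066 - 164023\right) = 78 + 11043 = 11121$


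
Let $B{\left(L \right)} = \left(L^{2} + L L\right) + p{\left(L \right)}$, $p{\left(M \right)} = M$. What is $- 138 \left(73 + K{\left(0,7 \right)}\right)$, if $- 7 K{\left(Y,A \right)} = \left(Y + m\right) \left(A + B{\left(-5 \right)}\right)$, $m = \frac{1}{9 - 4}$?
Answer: $- \frac{345414}{35} \approx -9869.0$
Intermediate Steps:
$m = \frac{1}{5} \approx 0.2$
$B{\left(L \right)} = L + 2 L^{2}$ ($B{\left(L \right)} = \left(L^{2} + L L\right) + L = \left(L^{2} + L^{2}\right) + L = 2 L^{2} + L = L + 2 L^{2}$)
$K{\left(Y,A \right)} = - \frac{\left(45 + A\right) \left(\frac{1}{5} + Y\right)}{7}$ ($K{\left(Y,A \right)} = - \frac{\left(Y + \frac{1}{5}\right) \left(A - 5 \left(1 + 2 \left(-5\right)\right)\right)}{7} = - \frac{\left(\frac{1}{5} + Y\right) \left(A - 5 \left(1 - 10\right)\right)}{7} = - \frac{\left(\frac{1}{5} + Y\right) \left(A - -45\right)}{7} = - \frac{\left(\frac{1}{5} + Y\right) \left(A + 45\right)}{7} = - \frac{\left(\frac{1}{5} + Y\right) \left(45 + A\right)}{7} = - \frac{\left(45 + A\right) \left(\frac{1}{5} + Y\right)}{7}$)
$- 138 \left(73 + K{\left(0,7 \right)}\right) = - 138 \left(73 - \left(\frac{52}{35} + 0\right)\right) = - 138 \left(73 + \left(- \frac{9}{7} + 0 - \frac{1}{5} + 0\right)\right) = - 138 \left(73 - \frac{52}{35}\right) = \left(-138\right) \frac{2503}{35} = - \frac{345414}{35}$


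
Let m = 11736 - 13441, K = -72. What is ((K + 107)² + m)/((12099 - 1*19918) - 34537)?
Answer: 120/10589 ≈ 0.011333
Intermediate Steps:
m = -1705
((K + 107)² + m)/((12099 - 1*19918) - 34537) = ((-72 + 107)² - 1705)/((12099 - 1*19918) - 34537) = (35² - 1705)/((12099 - 19918) - 34537) = (1225 - 1705)/(-7819 - 34537) = -480/(-42356) = -480*(-1/42356) = 120/10589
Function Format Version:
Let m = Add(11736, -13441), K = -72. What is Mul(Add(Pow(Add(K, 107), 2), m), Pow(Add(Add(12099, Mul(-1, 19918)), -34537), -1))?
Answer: Rational(120, 10589) ≈ 0.011333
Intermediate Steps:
m = -1705
Mul(Add(Pow(Add(K, 107), 2), m), Pow(Add(Add(12099, Mul(-1, 19918)), -34537), -1)) = Mul(Add(Pow(Add(-72, 107), 2), -1705), Pow(Add(Add(12099, Mul(-1, 19918)), -34537), -1)) = Mul(Add(Pow(35, 2), -1705), Pow(Add(Add(12099, -19918), -34537), -1)) = Mul(Add(1225, -1705), Pow(Add(-7819, -34537), -1)) = Mul(-480, Pow(-42356, -1)) = Mul(-480, Rational(-1, 42356)) = Rational(120, 10589)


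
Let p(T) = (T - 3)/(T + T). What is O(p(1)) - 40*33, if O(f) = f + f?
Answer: -1322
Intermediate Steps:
p(T) = (-3 + T)/(2*T) (p(T) = (-3 + T)/((2*T)) = (-3 + T)*(1/(2*T)) = (-3 + T)/(2*T))
O(f) = 2*f
O(p(1)) - 40*33 = 2*((½)*(-3 + 1)/1) - 40*33 = 2*((½)*1*(-2)) - 1320 = 2*(-1) - 1320 = -2 - 1320 = -1322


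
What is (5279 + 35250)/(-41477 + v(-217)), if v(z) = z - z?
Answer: -40529/41477 ≈ -0.97714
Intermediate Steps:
v(z) = 0
(5279 + 35250)/(-41477 + v(-217)) = (5279 + 35250)/(-41477 + 0) = 40529/(-41477) = 40529*(-1/41477) = -40529/41477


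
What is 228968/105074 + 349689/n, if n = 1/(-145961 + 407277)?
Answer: 4800795898361272/52537 ≈ 9.1379e+10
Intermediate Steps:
n = 1/261316 ≈ 3.8268e-6
228968/105074 + 349689/n = 228968/105074 + 349689/(1/261316) = 228968*(1/105074) + 349689*261316 = 114484/52537 + 91379330724 = 4800795898361272/52537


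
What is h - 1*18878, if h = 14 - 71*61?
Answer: -23195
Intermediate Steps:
h = -4317 (h = 14 - 4331 = -4317)
h - 1*18878 = -4317 - 1*18878 = -4317 - 18878 = -23195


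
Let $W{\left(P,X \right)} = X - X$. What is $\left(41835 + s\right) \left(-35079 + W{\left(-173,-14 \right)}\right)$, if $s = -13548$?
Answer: $-992279673$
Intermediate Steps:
$W{\left(P,X \right)} = 0$
$\left(41835 + s\right) \left(-35079 + W{\left(-173,-14 \right)}\right) = \left(41835 - 13548\right) \left(-35079 + 0\right) = 28287 \left(-35079\right) = -992279673$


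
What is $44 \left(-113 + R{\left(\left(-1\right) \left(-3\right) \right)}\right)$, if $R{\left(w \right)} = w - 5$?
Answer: $-5060$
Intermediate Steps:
$R{\left(w \right)} = -5 + w$
$44 \left(-113 + R{\left(\left(-1\right) \left(-3\right) \right)}\right) = 44 \left(-113 - 2\right) = 44 \left(-115\right) = -5060$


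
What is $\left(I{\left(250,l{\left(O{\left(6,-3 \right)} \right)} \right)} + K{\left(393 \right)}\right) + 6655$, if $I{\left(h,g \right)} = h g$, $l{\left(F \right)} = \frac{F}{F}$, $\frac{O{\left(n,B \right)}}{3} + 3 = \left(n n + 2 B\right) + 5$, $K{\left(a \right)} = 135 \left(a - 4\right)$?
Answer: $59420$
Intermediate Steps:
$K{\left(a \right)} = -540 + 135 a$ ($K{\left(a \right)} = 135 \left(-4 + a\right) = -540 + 135 a$)
$O{\left(n,B \right)} = 6 + 3 n^{2} + 6 B$ ($O{\left(n,B \right)} = -9 + 3 \left(\left(n n + 2 B\right) + 5\right) = -9 + 3 \left(\left(n^{2} + 2 B\right) + 5\right) = -9 + 3 \left(5 + n^{2} + 2 B\right) = -9 + \left(15 + 3 n^{2} + 6 B\right) = 6 + 3 n^{2} + 6 B$)
$l{\left(F \right)} = 1$
$I{\left(h,g \right)} = g h$
$\left(I{\left(250,l{\left(O{\left(6,-3 \right)} \right)} \right)} + K{\left(393 \right)}\right) + 6655 = \left(1 \cdot 250 + \left(-540 + 135 \cdot 393\right)\right) + 6655 = \left(250 + \left(-540 + 53055\right)\right) + 6655 = \left(250 + 52515\right) + 6655 = 52765 + 6655 = 59420$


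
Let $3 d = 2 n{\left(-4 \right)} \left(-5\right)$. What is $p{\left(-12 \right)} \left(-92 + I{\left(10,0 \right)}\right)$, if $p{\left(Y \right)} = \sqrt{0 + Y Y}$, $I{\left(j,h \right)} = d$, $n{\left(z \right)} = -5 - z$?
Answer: $-1064$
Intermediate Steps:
$d = \frac{10}{3}$ ($d = \frac{2 \left(-5 - -4\right) \left(-5\right)}{3} = \frac{2 \left(-5 + 4\right) \left(-5\right)}{3} = \frac{2 \left(-1\right) \left(-5\right)}{3} = \frac{\left(-2\right) \left(-5\right)}{3} = \frac{1}{3} \cdot 10 = \frac{10}{3} \approx 3.3333$)
$I{\left(j,h \right)} = \frac{10}{3}$
$p{\left(Y \right)} = \sqrt{Y^{2}}$ ($p{\left(Y \right)} = \sqrt{0 + Y^{2}} = \sqrt{Y^{2}}$)
$p{\left(-12 \right)} \left(-92 + I{\left(10,0 \right)}\right) = \sqrt{\left(-12\right)^{2}} \left(-92 + \frac{10}{3}\right) = \sqrt{144} \left(- \frac{266}{3}\right) = 12 \left(- \frac{266}{3}\right) = -1064$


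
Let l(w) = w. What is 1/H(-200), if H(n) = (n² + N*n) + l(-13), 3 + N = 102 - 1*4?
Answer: 1/20987 ≈ 4.7649e-5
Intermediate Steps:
N = 95 (N = -3 + (102 - 1*4) = -3 + (102 - 4) = -3 + 98 = 95)
H(n) = -13 + n² + 95*n (H(n) = (n² + 95*n) - 13 = -13 + n² + 95*n)
1/H(-200) = 1/(-13 + (-200)² + 95*(-200)) = 1/(-13 + 40000 - 19000) = 1/20987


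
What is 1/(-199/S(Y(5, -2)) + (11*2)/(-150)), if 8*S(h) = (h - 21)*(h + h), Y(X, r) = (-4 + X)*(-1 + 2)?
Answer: 75/2974 ≈ 0.025219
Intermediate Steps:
Y(X, r) = -4 + X (Y(X, r) = (-4 + X)*1 = -4 + X)
S(h) = h*(-21 + h)/4 (S(h) = ((h - 21)*(h + h))/8 = ((-21 + h)*(2*h))/8 = (2*h*(-21 + h))/8 = h*(-21 + h)/4)
1/(-199/S(Y(5, -2)) + (11*2)/(-150)) = 1/(-199*4/((-21 + (-4 + 5))*(-4 + 5)) + (11*2)/(-150)) = 1/(-199*4/(-21 + 1) + 22*(-1/150)) = 1/(-199/((¼)*1*(-20)) - 11/75) = 1/(-199/(-5) - 11/75) = 1/(-199*(-⅕) - 11/75) = 1/(199/5 - 11/75) = 1/(2974/75) = 75/2974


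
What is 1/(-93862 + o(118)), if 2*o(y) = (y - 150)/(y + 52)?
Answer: -85/7978278 ≈ -1.0654e-5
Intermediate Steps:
o(y) = (-150 + y)/(2*(52 + y)) (o(y) = ((y - 150)/(y + 52))/2 = ((-150 + y)/(52 + y))/2 = (-150 + y)/(2*(52 + y)))
1/(-93862 + o(118)) = 1/(-93862 + (-150 + 118)/(2*(52 + 118))) = 1/(-93862 + (½)*(-32)/170) = 1/(-93862 + (½)*(1/170)*(-32)) = 1/(-93862 - 8/85) = 1/(-7978278/85) = -85/7978278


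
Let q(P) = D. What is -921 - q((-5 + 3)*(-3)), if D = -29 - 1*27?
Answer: -865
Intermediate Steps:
D = -56 (D = -29 - 27 = -56)
q(P) = -56
-921 - q((-5 + 3)*(-3)) = -921 - 1*(-56) = -921 + 56 = -865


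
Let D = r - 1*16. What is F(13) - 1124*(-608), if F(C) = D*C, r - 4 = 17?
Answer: 683457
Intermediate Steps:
r = 21 (r = 4 + 17 = 21)
D = 5 (D = 21 - 1*16 = 21 - 16 = 5)
F(C) = 5*C
F(13) - 1124*(-608) = 5*13 - 1124*(-608) = 65 + 683392 = 683457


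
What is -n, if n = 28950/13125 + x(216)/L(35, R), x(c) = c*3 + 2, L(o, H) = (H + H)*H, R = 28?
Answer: -51357/19600 ≈ -2.6203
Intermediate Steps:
L(o, H) = 2*H² (L(o, H) = (2*H)*H = 2*H²)
x(c) = 2 + 3*c (x(c) = 3*c + 2 = 2 + 3*c)
n = 51357/19600 (n = 28950/13125 + (2 + 3*216)/((2*28²)) = 28950*(1/13125) + (2 + 648)/((2*784)) = 386/175 + 650/1568 = 386/175 + 650*(1/1568) = 386/175 + 325/784 = 51357/19600 ≈ 2.6203)
-n = -1*51357/19600 = -51357/19600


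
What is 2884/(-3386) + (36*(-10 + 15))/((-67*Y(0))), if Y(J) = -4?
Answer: -20429/113431 ≈ -0.18010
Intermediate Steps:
2884/(-3386) + (36*(-10 + 15))/((-67*Y(0))) = 2884/(-3386) + (36*(-10 + 15))/((-67*(-4))) = 2884*(-1/3386) + (36*5)/268 = -1442/1693 + 180*(1/268) = -1442/1693 + 45/67 = -20429/113431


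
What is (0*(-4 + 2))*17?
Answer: 0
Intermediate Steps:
(0*(-4 + 2))*17 = (0*(-2))*17 = 0*17 = 0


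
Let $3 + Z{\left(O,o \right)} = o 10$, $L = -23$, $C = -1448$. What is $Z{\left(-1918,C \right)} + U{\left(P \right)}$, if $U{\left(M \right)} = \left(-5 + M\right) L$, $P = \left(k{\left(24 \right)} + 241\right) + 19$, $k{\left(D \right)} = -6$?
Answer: $-20210$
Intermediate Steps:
$Z{\left(O,o \right)} = -3 + 10 o$ ($Z{\left(O,o \right)} = -3 + o 10 = -3 + 10 o$)
$P = 254$ ($P = \left(-6 + 241\right) + 19 = 235 + 19 = 254$)
$U{\left(M \right)} = 115 - 23 M$ ($U{\left(M \right)} = \left(-5 + M\right) \left(-23\right) = 115 - 23 M$)
$Z{\left(-1918,C \right)} + U{\left(P \right)} = \left(-3 + 10 \left(-1448\right)\right) + \left(115 - 5842\right) = \left(-3 - 14480\right) + \left(115 - 5842\right) = -14483 - 5727 = -20210$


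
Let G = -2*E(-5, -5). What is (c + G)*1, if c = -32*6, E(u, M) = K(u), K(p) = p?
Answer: -182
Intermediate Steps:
E(u, M) = u
c = -192
G = 10 (G = -2*(-5) = 10)
(c + G)*1 = (-192 + 10)*1 = -182*1 = -182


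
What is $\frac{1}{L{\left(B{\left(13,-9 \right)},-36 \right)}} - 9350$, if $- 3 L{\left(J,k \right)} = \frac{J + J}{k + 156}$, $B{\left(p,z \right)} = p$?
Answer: $- \frac{121730}{13} \approx -9363.8$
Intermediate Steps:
$L{\left(J,k \right)} = - \frac{2 J}{3 \left(156 + k\right)}$ ($L{\left(J,k \right)} = - \frac{\left(J + J\right) \frac{1}{k + 156}}{3} = - \frac{2 J \frac{1}{156 + k}}{3} = - \frac{2 J}{3 \left(156 + k\right)}$)
$\frac{1}{L{\left(B{\left(13,-9 \right)},-36 \right)}} - 9350 = \frac{1}{\left(-2\right) 13 \frac{1}{468 + 3 \left(-36\right)}} - 9350 = \frac{1}{\left(-2\right) 13 \frac{1}{468 - 108}} - 9350 = \frac{1}{\left(-2\right) 13 \cdot \frac{1}{360}} - 9350 = \frac{1}{- \frac{13}{180}} - 9350 = - \frac{180}{13} - 9350 = - \frac{121730}{13}$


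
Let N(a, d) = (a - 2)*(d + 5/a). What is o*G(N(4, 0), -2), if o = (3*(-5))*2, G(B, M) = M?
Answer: 60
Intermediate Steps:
N(a, d) = (-2 + a)*(d + 5/a)
o = -30 (o = -15*2 = -30)
o*G(N(4, 0), -2) = -30*(-2) = 60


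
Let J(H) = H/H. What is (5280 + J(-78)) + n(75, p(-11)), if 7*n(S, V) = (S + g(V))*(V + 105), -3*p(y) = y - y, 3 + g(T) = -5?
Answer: 6286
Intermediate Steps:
g(T) = -8 (g(T) = -3 - 5 = -8)
p(y) = 0 (p(y) = -(y - y)/3 = -⅓*0 = 0)
n(S, V) = (-8 + S)*(105 + V)/7 (n(S, V) = ((S - 8)*(V + 105))/7 = ((-8 + S)*(105 + V))/7 = (-8 + S)*(105 + V)/7)
J(H) = 1
(5280 + J(-78)) + n(75, p(-11)) = (5280 + 1) + (-120 + 15*75 - 8/7*0 + (⅐)*75*0) = 5281 + (-120 + 1125 + 0 + 0) = 5281 + 1005 = 6286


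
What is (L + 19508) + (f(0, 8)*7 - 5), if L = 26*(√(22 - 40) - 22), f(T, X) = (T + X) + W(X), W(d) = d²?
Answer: 19435 + 78*I*√2 ≈ 19435.0 + 110.31*I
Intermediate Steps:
f(T, X) = T + X + X² (f(T, X) = (T + X) + X² = T + X + X²)
L = -572 + 78*I*√2 (L = 26*(√(-18) - 22) = 26*(3*I*√2 - 22) = 26*(-22 + 3*I*√2) = -572 + 78*I*√2 ≈ -572.0 + 110.31*I)
(L + 19508) + (f(0, 8)*7 - 5) = ((-572 + 78*I*√2) + 19508) + ((0 + 8 + 8²)*7 - 5) = (18936 + 78*I*√2) + ((0 + 8 + 64)*7 - 5) = (18936 + 78*I*√2) + (72*7 - 5) = (18936 + 78*I*√2) + (504 - 5) = (18936 + 78*I*√2) + 499 = 19435 + 78*I*√2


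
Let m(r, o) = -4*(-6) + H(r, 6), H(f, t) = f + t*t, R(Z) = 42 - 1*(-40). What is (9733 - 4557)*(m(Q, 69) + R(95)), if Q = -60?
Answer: 424432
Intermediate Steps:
R(Z) = 82 (R(Z) = 42 + 40 = 82)
H(f, t) = f + t²
m(r, o) = 60 + r (m(r, o) = -4*(-6) + (r + 6²) = 24 + (r + 36) = 24 + (36 + r) = 60 + r)
(9733 - 4557)*(m(Q, 69) + R(95)) = (9733 - 4557)*((60 - 60) + 82) = 5176*(0 + 82) = 5176*82 = 424432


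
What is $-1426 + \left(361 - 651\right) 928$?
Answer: $-270546$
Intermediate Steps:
$-1426 + \left(361 - 651\right) 928 = -1426 - 269120 = -270546$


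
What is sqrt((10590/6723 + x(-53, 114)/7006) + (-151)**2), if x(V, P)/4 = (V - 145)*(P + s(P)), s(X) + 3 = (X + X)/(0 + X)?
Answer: sqrt(12220954415535)/23157 ≈ 150.96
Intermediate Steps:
s(X) = -1 (s(X) = -3 + (X + X)/(0 + X) = -3 + (2*X)/X = -3 + 2 = -1)
x(V, P) = 4*(-1 + P)*(-145 + V) (x(V, P) = 4*((V - 145)*(P - 1)) = 4*((-145 + V)*(-1 + P)) = 4*((-1 + P)*(-145 + V)) = 4*(-1 + P)*(-145 + V))
sqrt((10590/6723 + x(-53, 114)/7006) + (-151)**2) = sqrt((10590/6723 + (580 - 580*114 - 4*(-53) + 4*114*(-53))/7006) + (-151)**2) = sqrt((10590*(1/6723) + (580 - 66120 + 212 - 24168)*(1/7006)) + 22801) = sqrt((3530/2241 - 89496*1/7006) + 22801) = sqrt((3530/2241 - 396/31) + 22801) = sqrt(-778006/69471 + 22801) = sqrt(1583230265/69471) = sqrt(12220954415535)/23157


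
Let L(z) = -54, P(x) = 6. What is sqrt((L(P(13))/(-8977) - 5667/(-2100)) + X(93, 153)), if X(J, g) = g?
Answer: sqrt(61483691778467)/628390 ≈ 12.478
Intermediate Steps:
sqrt((L(P(13))/(-8977) - 5667/(-2100)) + X(93, 153)) = sqrt((-54/(-8977) - 5667/(-2100)) + 153) = sqrt((-54*(-1/8977) - 5667*(-1/2100)) + 153) = sqrt((54/8977 + 1889/700) + 153) = sqrt(16995353/6283900 + 153) = sqrt(978432053/6283900) = sqrt(61483691778467)/628390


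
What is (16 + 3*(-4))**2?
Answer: 16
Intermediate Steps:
(16 + 3*(-4))**2 = (16 - 12)**2 = 4**2 = 16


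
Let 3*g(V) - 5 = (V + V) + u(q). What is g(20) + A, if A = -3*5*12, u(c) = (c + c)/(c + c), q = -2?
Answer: -494/3 ≈ -164.67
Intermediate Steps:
u(c) = 1 (u(c) = (2*c)/((2*c)) = (2*c)*(1/(2*c)) = 1)
A = -180 (A = -15*12 = -180)
g(V) = 2 + 2*V/3 (g(V) = 5/3 + ((V + V) + 1)/3 = 5/3 + (2*V + 1)/3 = 5/3 + (1 + 2*V)/3 = 5/3 + (⅓ + 2*V/3) = 2 + 2*V/3)
g(20) + A = (2 + (⅔)*20) - 180 = (2 + 40/3) - 180 = 46/3 - 180 = -494/3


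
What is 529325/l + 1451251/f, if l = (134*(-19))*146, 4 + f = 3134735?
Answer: -1119838269859/1165229668396 ≈ -0.96105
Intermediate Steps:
f = 3134731 (f = -4 + 3134735 = 3134731)
l = -371716 (l = -2546*146 = -371716)
529325/l + 1451251/f = 529325/(-371716) + 1451251/3134731 = 529325*(-1/371716) + 1451251*(1/3134731) = -529325/371716 + 1451251/3134731 = -1119838269859/1165229668396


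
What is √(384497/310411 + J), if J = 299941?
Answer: 2*√7225232771012982/310411 ≈ 547.67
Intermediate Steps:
√(384497/310411 + J) = √(384497/310411 + 299941) = √(93105370248/310411) = 2*√7225232771012982/310411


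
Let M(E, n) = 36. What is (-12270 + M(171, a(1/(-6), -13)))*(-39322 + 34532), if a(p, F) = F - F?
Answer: 58600860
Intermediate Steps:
a(p, F) = 0
(-12270 + M(171, a(1/(-6), -13)))*(-39322 + 34532) = (-12270 + 36)*(-39322 + 34532) = -12234*(-4790) = 58600860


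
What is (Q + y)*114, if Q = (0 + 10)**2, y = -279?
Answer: -20406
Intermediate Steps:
Q = 100 (Q = 10**2 = 100)
(Q + y)*114 = (100 - 279)*114 = -179*114 = -20406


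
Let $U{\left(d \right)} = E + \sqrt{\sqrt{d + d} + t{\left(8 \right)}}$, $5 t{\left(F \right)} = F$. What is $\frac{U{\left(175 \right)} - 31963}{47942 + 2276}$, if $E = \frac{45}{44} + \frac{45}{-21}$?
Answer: $- \frac{9844949}{15467144} + \frac{\sqrt{40 + 125 \sqrt{14}}}{251090} \approx -0.63642$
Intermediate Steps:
$E = - \frac{345}{308}$ ($E = 45 \cdot \frac{1}{44} + 45 \left(- \frac{1}{21}\right) = \frac{45}{44} - \frac{15}{7} = - \frac{345}{308} \approx -1.1201$)
$t{\left(F \right)} = \frac{F}{5}$
$U{\left(d \right)} = - \frac{345}{308} + \sqrt{\frac{8}{5} + \sqrt{2} \sqrt{d}}$ ($U{\left(d \right)} = - \frac{345}{308} + \sqrt{\sqrt{d + d} + \frac{1}{5} \cdot 8} = - \frac{345}{308} + \sqrt{\sqrt{2 d} + \frac{8}{5}} = - \frac{345}{308} + \sqrt{\sqrt{2} \sqrt{d} + \frac{8}{5}} = - \frac{345}{308} + \sqrt{\frac{8}{5} + \sqrt{2} \sqrt{d}}$)
$\frac{U{\left(175 \right)} - 31963}{47942 + 2276} = \frac{\left(- \frac{345}{308} + \frac{\sqrt{40 + 25 \sqrt{2} \sqrt{175}}}{5}\right) - 31963}{47942 + 2276} = \frac{\left(- \frac{345}{308} + \frac{\sqrt{40 + 25 \sqrt{2} \cdot 5 \sqrt{7}}}{5}\right) - 31963}{50218} = \left(\left(- \frac{345}{308} + \frac{\sqrt{40 + 125 \sqrt{14}}}{5}\right) - 31963\right) \frac{1}{50218} = \left(- \frac{9844949}{308} + \frac{\sqrt{40 + 125 \sqrt{14}}}{5}\right) \frac{1}{50218} = - \frac{9844949}{15467144} + \frac{\sqrt{40 + 125 \sqrt{14}}}{251090}$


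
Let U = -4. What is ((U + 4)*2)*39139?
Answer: 0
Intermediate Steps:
((U + 4)*2)*39139 = ((-4 + 4)*2)*39139 = (0*2)*39139 = 0*39139 = 0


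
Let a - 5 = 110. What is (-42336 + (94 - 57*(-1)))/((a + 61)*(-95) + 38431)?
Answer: -42185/21711 ≈ -1.9430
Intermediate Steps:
a = 115 (a = 5 + 110 = 115)
(-42336 + (94 - 57*(-1)))/((a + 61)*(-95) + 38431) = (-42336 + (94 - 57*(-1)))/((115 + 61)*(-95) + 38431) = (-42336 + (94 + 57))/(176*(-95) + 38431) = (-42336 + 151)/(-16720 + 38431) = -42185/21711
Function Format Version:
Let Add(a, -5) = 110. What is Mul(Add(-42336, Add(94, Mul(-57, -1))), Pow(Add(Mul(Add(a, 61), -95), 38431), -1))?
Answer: Rational(-42185, 21711) ≈ -1.9430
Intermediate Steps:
a = 115 (a = Add(5, 110) = 115)
Mul(Add(-42336, Add(94, Mul(-57, -1))), Pow(Add(Mul(Add(a, 61), -95), 38431), -1)) = Mul(Add(-42336, Add(94, Mul(-57, -1))), Pow(Add(Mul(Add(115, 61), -95), 38431), -1)) = Mul(Add(-42336, Add(94, 57)), Pow(Add(Mul(176, -95), 38431), -1)) = Mul(Add(-42336, 151), Pow(Add(-16720, 38431), -1)) = Mul(-42185, Pow(21711, -1)) = Mul(-42185, Rational(1, 21711)) = Rational(-42185, 21711)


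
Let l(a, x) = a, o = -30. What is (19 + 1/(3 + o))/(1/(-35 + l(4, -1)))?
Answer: -15872/27 ≈ -587.85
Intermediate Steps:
(19 + 1/(3 + o))/(1/(-35 + l(4, -1))) = (19 + 1/(3 - 30))/(1/(-35 + 4)) = (19 + 1/(-27))/(1/(-31)) = (19 - 1/27)/(-1/31) = (512/27)*(-31) = -15872/27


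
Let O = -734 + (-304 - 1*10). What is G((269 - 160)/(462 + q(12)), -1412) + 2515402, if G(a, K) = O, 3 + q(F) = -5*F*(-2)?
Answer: 2514354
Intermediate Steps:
q(F) = -3 + 10*F (q(F) = -3 - 5*F*(-2) = -3 + 10*F)
O = -1048 (O = -734 + (-304 - 10) = -734 - 314 = -1048)
G(a, K) = -1048
G((269 - 160)/(462 + q(12)), -1412) + 2515402 = -1048 + 2515402 = 2514354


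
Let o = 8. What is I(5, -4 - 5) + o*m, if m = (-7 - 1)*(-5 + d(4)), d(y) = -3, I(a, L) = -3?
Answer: 509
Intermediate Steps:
m = 64 (m = (-7 - 1)*(-5 - 3) = -8*(-8) = 64)
I(5, -4 - 5) + o*m = -3 + 8*64 = -3 + 512 = 509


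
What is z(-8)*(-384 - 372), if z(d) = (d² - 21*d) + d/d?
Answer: -176148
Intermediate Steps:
z(d) = 1 + d² - 21*d (z(d) = (d² - 21*d) + 1 = 1 + d² - 21*d)
z(-8)*(-384 - 372) = (1 + (-8)² - 21*(-8))*(-384 - 372) = (1 + 64 + 168)*(-756) = 233*(-756) = -176148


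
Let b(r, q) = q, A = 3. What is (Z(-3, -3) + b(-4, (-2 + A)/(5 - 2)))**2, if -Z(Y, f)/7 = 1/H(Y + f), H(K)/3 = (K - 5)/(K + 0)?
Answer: 961/1089 ≈ 0.88246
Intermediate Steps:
H(K) = 3*(-5 + K)/K (H(K) = 3*((K - 5)/(K + 0)) = 3*((-5 + K)/K) = 3*(-5 + K)/K)
Z(Y, f) = -7/(3 - 15/(Y + f))
(Z(-3, -3) + b(-4, (-2 + A)/(5 - 2)))**2 = (-7/(3 - 15/(-3 - 3)) + (-2 + 3)/(5 - 2))**2 = (-7/(3 - 15/(-6)) + 1/3)**2 = (-7/(3 - 15*(-1/6)) + 1*(1/3))**2 = (-7/(3 + 5/2) + 1/3)**2 = (-7/11/2 + 1/3)**2 = (-7*2/11 + 1/3)**2 = (-14/11 + 1/3)**2 = (-31/33)**2 = 961/1089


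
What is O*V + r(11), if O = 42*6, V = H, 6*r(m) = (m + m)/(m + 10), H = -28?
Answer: -444517/63 ≈ -7055.8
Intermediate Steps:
r(m) = m/(3*(10 + m)) (r(m) = ((m + m)/(m + 10))/6 = ((2*m)/(10 + m))/6 = (2*m/(10 + m))/6 = m/(3*(10 + m)))
V = -28
O = 252
O*V + r(11) = 252*(-28) + (⅓)*11/(10 + 11) = -7056 + (⅓)*11/21 = -7056 + (⅓)*11*(1/21) = -7056 + 11/63 = -444517/63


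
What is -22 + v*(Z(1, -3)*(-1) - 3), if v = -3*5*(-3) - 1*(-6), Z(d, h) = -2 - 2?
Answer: 29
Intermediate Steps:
Z(d, h) = -4
v = 51 (v = -15*(-3) + 6 = 45 + 6 = 51)
-22 + v*(Z(1, -3)*(-1) - 3) = -22 + 51*(-4*(-1) - 3) = -22 + 51*(4 - 3) = -22 + 51*1 = -22 + 51 = 29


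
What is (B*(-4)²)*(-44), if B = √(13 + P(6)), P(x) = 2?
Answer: -704*√15 ≈ -2726.6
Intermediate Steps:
B = √15 (B = √(13 + 2) = √15 ≈ 3.8730)
(B*(-4)²)*(-44) = (√15*(-4)²)*(-44) = (√15*16)*(-44) = (16*√15)*(-44) = -704*√15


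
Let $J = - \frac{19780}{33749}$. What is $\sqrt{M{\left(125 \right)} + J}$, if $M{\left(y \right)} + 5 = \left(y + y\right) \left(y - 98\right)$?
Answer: $\frac{5 \sqrt{307274149061}}{33749} \approx 82.124$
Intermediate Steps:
$M{\left(y \right)} = -5 + 2 y \left(-98 + y\right)$ ($M{\left(y \right)} = -5 + \left(y + y\right) \left(y - 98\right) = -5 + 2 y \left(-98 + y\right)$)
$J = - \frac{19780}{33749}$ ($J = \left(-19780\right) \frac{1}{33749} = - \frac{19780}{33749} \approx -0.58609$)
$\sqrt{M{\left(125 \right)} + J} = \sqrt{\left(-5 - 24500 + 2 \cdot 125^{2}\right) - \frac{19780}{33749}} = \sqrt{\left(-5 - 24500 + 2 \cdot 15625\right) - \frac{19780}{33749}} = \sqrt{\left(-5 - 24500 + 31250\right) - \frac{19780}{33749}} = \sqrt{6745 - \frac{19780}{33749}} = \sqrt{\frac{227617225}{33749}} = \frac{5 \sqrt{307274149061}}{33749}$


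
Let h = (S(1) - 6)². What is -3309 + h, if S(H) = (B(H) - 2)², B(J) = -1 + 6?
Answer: -3300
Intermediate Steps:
B(J) = 5
S(H) = 9 (S(H) = (5 - 2)² = 3² = 9)
h = 9 (h = (9 - 6)² = 3² = 9)
-3309 + h = -3309 + 9 = -3300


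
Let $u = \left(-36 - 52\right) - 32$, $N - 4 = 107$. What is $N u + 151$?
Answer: $-13169$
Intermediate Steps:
$N = 111$ ($N = 4 + 107 = 111$)
$u = -120$ ($u = -88 - 32 = -120$)
$N u + 151 = 111 \left(-120\right) + 151 = -13320 + 151 = -13169$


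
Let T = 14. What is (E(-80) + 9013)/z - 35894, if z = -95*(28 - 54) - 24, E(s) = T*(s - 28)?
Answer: -87789223/2446 ≈ -35891.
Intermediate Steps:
E(s) = -392 + 14*s (E(s) = 14*(s - 28) = 14*(-28 + s) = -392 + 14*s)
z = 2446 (z = -95*(-26) - 24 = 2470 - 24 = 2446)
(E(-80) + 9013)/z - 35894 = ((-392 + 14*(-80)) + 9013)/2446 - 35894 = ((-392 - 1120) + 9013)*(1/2446) - 35894 = (-1512 + 9013)*(1/2446) - 35894 = 7501*(1/2446) - 35894 = 7501/2446 - 35894 = -87789223/2446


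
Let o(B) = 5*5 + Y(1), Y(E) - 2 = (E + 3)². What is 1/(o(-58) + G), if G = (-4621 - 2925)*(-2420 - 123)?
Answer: 1/19189521 ≈ 5.2112e-8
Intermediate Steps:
Y(E) = 2 + (3 + E)² (Y(E) = 2 + (E + 3)² = 2 + (3 + E)²)
G = 19189478 (G = -7546*(-2543) = 19189478)
o(B) = 43 (o(B) = 5*5 + (2 + (3 + 1)²) = 25 + (2 + 4²) = 25 + (2 + 16) = 25 + 18 = 43)
1/(o(-58) + G) = 1/(43 + 19189478) = 1/19189521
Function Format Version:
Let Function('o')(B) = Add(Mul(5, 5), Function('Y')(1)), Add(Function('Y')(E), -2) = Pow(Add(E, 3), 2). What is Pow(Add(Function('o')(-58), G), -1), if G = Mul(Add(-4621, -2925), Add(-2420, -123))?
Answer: Rational(1, 19189521) ≈ 5.2112e-8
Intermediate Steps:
Function('Y')(E) = Add(2, Pow(Add(3, E), 2)) (Function('Y')(E) = Add(2, Pow(Add(E, 3), 2)) = Add(2, Pow(Add(3, E), 2)))
G = 19189478 (G = Mul(-7546, -2543) = 19189478)
Function('o')(B) = 43 (Function('o')(B) = Add(Mul(5, 5), Add(2, Pow(Add(3, 1), 2))) = Add(25, Add(2, Pow(4, 2))) = Add(25, Add(2, 16)) = Add(25, 18) = 43)
Pow(Add(Function('o')(-58), G), -1) = Pow(Add(43, 19189478), -1) = Pow(19189521, -1) = Rational(1, 19189521)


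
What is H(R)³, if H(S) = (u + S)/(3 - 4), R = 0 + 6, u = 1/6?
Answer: -50653/216 ≈ -234.50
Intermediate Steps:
u = ⅙ ≈ 0.16667
R = 6
H(S) = -⅙ - S (H(S) = (⅙ + S)/(3 - 4) = (⅙ + S)/(-1) = (⅙ + S)*(-1) = -⅙ - S)
H(R)³ = (-⅙ - 1*6)³ = (-⅙ - 6)³ = (-37/6)³ = -50653/216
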